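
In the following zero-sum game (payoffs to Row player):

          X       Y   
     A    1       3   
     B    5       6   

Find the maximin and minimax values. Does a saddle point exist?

Maximin = 5, Minimax = 5, Saddle: True

Work:
Row minimums: [1, 5] → maximin = 5
Column maximums: [5, 6] → minimax = 5
Saddle point exists! Game value = 5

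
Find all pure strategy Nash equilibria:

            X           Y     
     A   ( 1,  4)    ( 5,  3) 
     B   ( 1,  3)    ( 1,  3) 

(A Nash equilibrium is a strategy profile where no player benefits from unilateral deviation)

Nash equilibrium: (A, X), (B, X)

Work:
Best responses:
  P1 vs X: payoffs [1, 1] → best response A/B (payoff 1)
  P1 vs Y: payoffs [5, 1] → best response A (payoff 5)
  P2 vs A: payoffs [4, 3] → best response X (payoff 4)
  P2 vs B: payoffs [3, 3] → best response X/Y (payoff 3)
Mutual best responses: (A,X), (B,X) → Nash equilibria.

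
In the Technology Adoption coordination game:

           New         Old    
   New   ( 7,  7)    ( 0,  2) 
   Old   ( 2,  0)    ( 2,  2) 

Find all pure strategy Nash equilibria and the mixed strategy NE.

Pure NE: (New, New) and (Old, Old); Mixed NE: p = 0.2857, q = 0.2857

Work:
Check pure NE:
(New, New): (7, 7) - no unilateral deviation beneficial
(Old, Old): (2, 2) - no unilateral deviation beneficial
Mixed NE: P1 plays New with p = 0.2857, P2 plays New with q = 0.2857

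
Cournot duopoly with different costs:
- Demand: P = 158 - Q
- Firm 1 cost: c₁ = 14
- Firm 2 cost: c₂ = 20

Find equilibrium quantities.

q₁* = 50.0, q₂* = 44.0

Work:
Reaction: q₁ = (158 - 14 - q₂)/2
Reaction: q₂ = (158 - 20 - q₁)/2
Solve simultaneously:
q₁* = (158 - 2×14 + 20)/3 = 50.0
q₂* = (158 - 2×20 + 14)/3 = 44.0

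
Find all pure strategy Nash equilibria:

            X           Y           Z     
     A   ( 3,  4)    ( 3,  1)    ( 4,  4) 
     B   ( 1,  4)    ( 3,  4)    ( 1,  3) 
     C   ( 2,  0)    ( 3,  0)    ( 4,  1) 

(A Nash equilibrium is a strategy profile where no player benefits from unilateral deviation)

Nash equilibrium: (A, X), (A, Z), (B, Y), (C, Z)

Work:
Best responses:
  P1 vs X: payoffs [3, 1, 2] → best response A (payoff 3)
  P1 vs Y: payoffs [3, 3, 3] → best response A/B/C (payoff 3)
  P1 vs Z: payoffs [4, 1, 4] → best response A/C (payoff 4)
  P2 vs A: payoffs [4, 1, 4] → best response X/Z (payoff 4)
  P2 vs B: payoffs [4, 4, 3] → best response X/Y (payoff 4)
  P2 vs C: payoffs [0, 0, 1] → best response Z (payoff 1)
Mutual best responses: (A,X), (A,Z), (B,Y), (C,Z) → Nash equilibria.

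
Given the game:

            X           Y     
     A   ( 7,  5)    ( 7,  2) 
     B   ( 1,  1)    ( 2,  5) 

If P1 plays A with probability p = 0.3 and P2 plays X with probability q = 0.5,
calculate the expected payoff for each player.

E[P1] = 3.15, E[P2] = 3.15

Work:
E[P1] = p·q·π₁(A,X) + p·(1-q)·π₁(A,Y) + (1-p)·q·π₁(B,X) + (1-p)·(1-q)·π₁(B,Y)
= 0.3·0.5·7 + 0.3·0.5·7 + 0.7·0.5·1 + 0.7·0.5·2
= 3.15

E[P2] = 3.15 (similar calculation)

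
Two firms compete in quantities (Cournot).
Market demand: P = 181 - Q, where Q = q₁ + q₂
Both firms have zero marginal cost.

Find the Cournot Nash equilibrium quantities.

q₁* = q₂* = 60.33; P* = 60.33

Work:
Profit: π_i = P·q_i = (a - q_i - q_j)·q_i
FOC: ∂π_i/∂q_i = a - 2q_i - q_j = 0
Reaction function: q_i = (181 - q_j)/2
Symmetry: q* = 181/3 = 60.33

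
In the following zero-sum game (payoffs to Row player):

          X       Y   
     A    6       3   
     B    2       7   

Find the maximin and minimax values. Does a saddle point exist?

Maximin = 3, Minimax = 6, Saddle: False

Work:
Row minimums: [3, 2] → maximin = 3
Column maximums: [6, 7] → minimax = 6
No saddle point (maximin ≠ minimax). Mixed strategy needed.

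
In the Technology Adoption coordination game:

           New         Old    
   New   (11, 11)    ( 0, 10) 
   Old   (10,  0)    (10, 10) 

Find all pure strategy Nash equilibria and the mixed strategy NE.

Pure NE: (New, New) and (Old, Old); Mixed NE: p = 0.9091, q = 0.9091

Work:
Check pure NE:
(New, New): (11, 11) - no unilateral deviation beneficial
(Old, Old): (10, 10) - no unilateral deviation beneficial
Mixed NE: P1 plays New with p = 0.9091, P2 plays New with q = 0.9091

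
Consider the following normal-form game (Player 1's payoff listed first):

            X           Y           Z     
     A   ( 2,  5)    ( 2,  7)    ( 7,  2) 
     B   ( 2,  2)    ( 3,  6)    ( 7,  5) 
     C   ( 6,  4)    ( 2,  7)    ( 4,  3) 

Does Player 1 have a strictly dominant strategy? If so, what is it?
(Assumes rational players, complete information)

No strictly dominant strategy exists for Player 1

Work:
A strategy strictly dominates another if it gives a strictly higher payoff against every opponent action. Compare each pair of P1's strategies column-by-column:
  A vs B: [2 vs 2, 2 vs 3, 7 vs 7] → A does not strictly dominate B (column X: 2 ≤ 2)
  A vs C: [2 vs 6, 2 vs 2, 7 vs 4] → A does not strictly dominate C (column X: 2 ≤ 6)
  B vs A: [2 vs 2, 3 vs 2, 7 vs 7] → B does not strictly dominate A (column X: 2 ≤ 2)
  B vs C: [2 vs 6, 3 vs 2, 7 vs 4] → B does not strictly dominate C (column X: 2 ≤ 6)
  C vs A: [6 vs 2, 2 vs 2, 4 vs 7] → C does not strictly dominate A (column Y: 2 ≤ 2)
  C vs B: [6 vs 2, 2 vs 3, 4 vs 7] → C does not strictly dominate B (column Y: 2 ≤ 3)
No single strategy strictly dominates all others → no strictly dominant strategy.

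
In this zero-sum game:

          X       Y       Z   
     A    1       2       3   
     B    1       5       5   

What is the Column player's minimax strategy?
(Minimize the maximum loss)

Column should play X, value = 1

Work:
Column player minimizes Row's maximum payoff:
Column X: max payoff to Row = 1
Column Y: max payoff to Row = 5
Column Z: max payoff to Row = 5
Minimum is 1, achieved by column X.
Minimax strategy: X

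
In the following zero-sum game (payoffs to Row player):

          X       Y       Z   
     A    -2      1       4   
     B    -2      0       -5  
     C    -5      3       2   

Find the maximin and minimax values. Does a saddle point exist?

Maximin = -2, Minimax = -2, Saddle: True

Work:
Row minimums: [-2, -5, -5] → maximin = -2
Column maximums: [-2, 3, 4] → minimax = -2
Saddle point exists! Game value = -2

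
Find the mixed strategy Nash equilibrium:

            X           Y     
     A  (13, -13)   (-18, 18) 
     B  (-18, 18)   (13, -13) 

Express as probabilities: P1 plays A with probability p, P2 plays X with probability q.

p = 0.5, q = 0.5

Work:
Find probabilities that make opponent indifferent:
P2 chooses q to make P1 indifferent between A and B
P1 chooses p to make P2 indifferent between X and Y
Mixed NE: P1 plays (A: 0.5, B: 0.5), P2 plays (X: 0.5, Y: 0.5)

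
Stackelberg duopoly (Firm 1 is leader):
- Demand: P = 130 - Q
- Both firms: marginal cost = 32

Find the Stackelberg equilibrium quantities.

q₁* (leader) = 49.0, q₂* (follower) = 24.5

Work:
Follower's reaction: q₂ = (a - c - q₁)/2
Leader substitutes: π₁ = q₁·(a - q₁ - (a-c-q₁)/2 - c)
FOC: q₁* = (130 - 32)/2 = 49.00
Then: q₂* = (130 - 32 - 49.0)/2 = 24.50
Leader has first-mover advantage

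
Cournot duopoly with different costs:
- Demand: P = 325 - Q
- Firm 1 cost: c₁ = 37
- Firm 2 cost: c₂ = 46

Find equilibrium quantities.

q₁* = 99.0, q₂* = 90.0

Work:
Reaction: q₁ = (325 - 37 - q₂)/2
Reaction: q₂ = (325 - 46 - q₁)/2
Solve simultaneously:
q₁* = (325 - 2×37 + 46)/3 = 99.0
q₂* = (325 - 2×46 + 37)/3 = 90.0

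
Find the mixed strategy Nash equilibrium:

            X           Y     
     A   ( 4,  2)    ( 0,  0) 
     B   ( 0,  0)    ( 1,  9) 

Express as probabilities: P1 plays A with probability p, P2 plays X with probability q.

p = 0.8182, q = 0.2

Work:
Find probabilities that make opponent indifferent:
P2 chooses q to make P1 indifferent between A and B
P1 chooses p to make P2 indifferent between X and Y
Mixed NE: P1 plays (A: 0.8182, B: 0.1818), P2 plays (X: 0.2, Y: 0.8)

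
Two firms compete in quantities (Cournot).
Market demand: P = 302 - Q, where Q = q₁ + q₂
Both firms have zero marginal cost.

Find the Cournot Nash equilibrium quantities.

q₁* = q₂* = 100.67; P* = 100.67

Work:
Profit: π_i = P·q_i = (a - q_i - q_j)·q_i
FOC: ∂π_i/∂q_i = a - 2q_i - q_j = 0
Reaction function: q_i = (302 - q_j)/2
Symmetry: q* = 302/3 = 100.67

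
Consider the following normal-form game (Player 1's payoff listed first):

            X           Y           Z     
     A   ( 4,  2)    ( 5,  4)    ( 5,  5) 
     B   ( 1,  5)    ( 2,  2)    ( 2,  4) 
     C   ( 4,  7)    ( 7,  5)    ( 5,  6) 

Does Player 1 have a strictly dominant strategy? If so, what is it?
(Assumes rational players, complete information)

No strictly dominant strategy exists for Player 1

Work:
A strategy strictly dominates another if it gives a strictly higher payoff against every opponent action. Compare each pair of P1's strategies column-by-column:
  A vs B: [4 vs 1, 5 vs 2, 5 vs 2] → A strictly dominates B
  A vs C: [4 vs 4, 5 vs 7, 5 vs 5] → A does not strictly dominate C (column X: 4 ≤ 4)
  B vs A: [1 vs 4, 2 vs 5, 2 vs 5] → B does not strictly dominate A (column X: 1 ≤ 4)
  B vs C: [1 vs 4, 2 vs 7, 2 vs 5] → B does not strictly dominate C (column X: 1 ≤ 4)
  C vs A: [4 vs 4, 7 vs 5, 5 vs 5] → C does not strictly dominate A (column X: 4 ≤ 4)
  C vs B: [4 vs 1, 7 vs 2, 5 vs 2] → C strictly dominates B
No single strategy strictly dominates all others → no strictly dominant strategy.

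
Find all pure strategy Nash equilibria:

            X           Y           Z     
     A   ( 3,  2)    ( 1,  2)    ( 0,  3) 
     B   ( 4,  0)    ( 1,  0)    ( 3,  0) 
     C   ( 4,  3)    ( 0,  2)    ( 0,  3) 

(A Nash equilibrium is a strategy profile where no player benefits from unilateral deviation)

Nash equilibrium: (B, X), (B, Y), (B, Z), (C, X)

Work:
Best responses:
  P1 vs X: payoffs [3, 4, 4] → best response B/C (payoff 4)
  P1 vs Y: payoffs [1, 1, 0] → best response A/B (payoff 1)
  P1 vs Z: payoffs [0, 3, 0] → best response B (payoff 3)
  P2 vs A: payoffs [2, 2, 3] → best response Z (payoff 3)
  P2 vs B: payoffs [0, 0, 0] → best response X/Y/Z (payoff 0)
  P2 vs C: payoffs [3, 2, 3] → best response X/Z (payoff 3)
Mutual best responses: (B,X), (B,Y), (B,Z), (C,X) → Nash equilibria.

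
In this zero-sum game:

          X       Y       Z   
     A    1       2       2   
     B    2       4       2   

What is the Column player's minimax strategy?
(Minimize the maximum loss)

Column should play X or Z (all achieve the minimum), value = 2

Work:
Column player minimizes Row's maximum payoff:
Column X: max payoff to Row = 2
Column Y: max payoff to Row = 4
Column Z: max payoff to Row = 2
Minimum is 2, achieved by columns X, Z (tied).
Each of X or Z is a minimax strategy.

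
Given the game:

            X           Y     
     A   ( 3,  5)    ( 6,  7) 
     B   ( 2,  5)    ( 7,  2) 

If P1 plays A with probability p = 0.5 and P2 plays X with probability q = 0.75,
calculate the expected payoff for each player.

E[P1] = 3.5, E[P2] = 4.875

Work:
E[P1] = p·q·π₁(A,X) + p·(1-q)·π₁(A,Y) + (1-p)·q·π₁(B,X) + (1-p)·(1-q)·π₁(B,Y)
= 0.5·0.75·3 + 0.5·0.25·6 + 0.5·0.75·2 + 0.5·0.25·7
= 3.5

E[P2] = 4.875 (similar calculation)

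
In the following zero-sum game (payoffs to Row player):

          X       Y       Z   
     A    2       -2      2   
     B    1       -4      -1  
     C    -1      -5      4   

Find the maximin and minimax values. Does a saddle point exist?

Maximin = -2, Minimax = -2, Saddle: True

Work:
Row minimums: [-2, -4, -5] → maximin = -2
Column maximums: [2, -2, 4] → minimax = -2
Saddle point exists! Game value = -2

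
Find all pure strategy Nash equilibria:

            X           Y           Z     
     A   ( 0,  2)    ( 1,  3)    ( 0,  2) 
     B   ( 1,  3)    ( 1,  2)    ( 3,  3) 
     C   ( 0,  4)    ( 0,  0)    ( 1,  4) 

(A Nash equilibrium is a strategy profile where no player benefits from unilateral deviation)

Nash equilibrium: (A, Y), (B, X), (B, Z)

Work:
Best responses:
  P1 vs X: payoffs [0, 1, 0] → best response B (payoff 1)
  P1 vs Y: payoffs [1, 1, 0] → best response A/B (payoff 1)
  P1 vs Z: payoffs [0, 3, 1] → best response B (payoff 3)
  P2 vs A: payoffs [2, 3, 2] → best response Y (payoff 3)
  P2 vs B: payoffs [3, 2, 3] → best response X/Z (payoff 3)
  P2 vs C: payoffs [4, 0, 4] → best response X/Z (payoff 4)
Mutual best responses: (A,Y), (B,X), (B,Z) → Nash equilibria.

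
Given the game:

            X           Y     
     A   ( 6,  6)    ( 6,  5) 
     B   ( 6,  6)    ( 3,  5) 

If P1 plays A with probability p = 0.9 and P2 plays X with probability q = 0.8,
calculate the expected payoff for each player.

E[P1] = 5.94, E[P2] = 5.8

Work:
E[P1] = p·q·π₁(A,X) + p·(1-q)·π₁(A,Y) + (1-p)·q·π₁(B,X) + (1-p)·(1-q)·π₁(B,Y)
= 0.9·0.8·6 + 0.9·0.2·6 + 0.1·0.8·6 + 0.1·0.2·3
= 5.94

E[P2] = 5.8 (similar calculation)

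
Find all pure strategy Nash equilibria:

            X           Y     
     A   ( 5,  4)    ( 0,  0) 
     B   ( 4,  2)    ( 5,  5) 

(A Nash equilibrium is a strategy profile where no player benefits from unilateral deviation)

Nash equilibrium: (A, X), (B, Y)

Work:
Best responses:
  P1 vs X: payoffs [5, 4] → best response A (payoff 5)
  P1 vs Y: payoffs [0, 5] → best response B (payoff 5)
  P2 vs A: payoffs [4, 0] → best response X (payoff 4)
  P2 vs B: payoffs [2, 5] → best response Y (payoff 5)
Mutual best responses: (A,X), (B,Y) → Nash equilibria.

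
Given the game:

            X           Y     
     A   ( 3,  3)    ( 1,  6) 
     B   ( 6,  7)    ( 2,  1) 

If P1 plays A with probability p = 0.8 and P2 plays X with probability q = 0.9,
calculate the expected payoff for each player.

E[P1] = 3.36, E[P2] = 3.92

Work:
E[P1] = p·q·π₁(A,X) + p·(1-q)·π₁(A,Y) + (1-p)·q·π₁(B,X) + (1-p)·(1-q)·π₁(B,Y)
= 0.8·0.9·3 + 0.8·0.1·1 + 0.2·0.9·6 + 0.2·0.1·2
= 3.36

E[P2] = 3.92 (similar calculation)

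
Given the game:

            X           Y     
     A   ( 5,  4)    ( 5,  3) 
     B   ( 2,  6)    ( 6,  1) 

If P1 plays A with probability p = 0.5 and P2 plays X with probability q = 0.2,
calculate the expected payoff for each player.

E[P1] = 5.1, E[P2] = 2.6

Work:
E[P1] = p·q·π₁(A,X) + p·(1-q)·π₁(A,Y) + (1-p)·q·π₁(B,X) + (1-p)·(1-q)·π₁(B,Y)
= 0.5·0.2·5 + 0.5·0.8·5 + 0.5·0.2·2 + 0.5·0.8·6
= 5.1

E[P2] = 2.6 (similar calculation)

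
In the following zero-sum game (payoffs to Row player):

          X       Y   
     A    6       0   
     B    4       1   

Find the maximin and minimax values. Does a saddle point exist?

Maximin = 1, Minimax = 1, Saddle: True

Work:
Row minimums: [0, 1] → maximin = 1
Column maximums: [6, 1] → minimax = 1
Saddle point exists! Game value = 1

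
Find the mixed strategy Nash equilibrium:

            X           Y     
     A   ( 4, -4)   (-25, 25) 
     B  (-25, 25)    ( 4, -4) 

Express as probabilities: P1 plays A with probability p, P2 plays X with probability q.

p = 0.5, q = 0.5

Work:
Find probabilities that make opponent indifferent:
P2 chooses q to make P1 indifferent between A and B
P1 chooses p to make P2 indifferent between X and Y
Mixed NE: P1 plays (A: 0.5, B: 0.5), P2 plays (X: 0.5, Y: 0.5)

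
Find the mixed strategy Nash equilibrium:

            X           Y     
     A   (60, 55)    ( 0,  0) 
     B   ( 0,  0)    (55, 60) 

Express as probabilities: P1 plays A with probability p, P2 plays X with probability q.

p = 0.5217, q = 0.4783

Work:
Find probabilities that make opponent indifferent:
P2 chooses q to make P1 indifferent between A and B
P1 chooses p to make P2 indifferent between X and Y
Mixed NE: P1 plays (A: 0.5217, B: 0.4783), P2 plays (X: 0.4783, Y: 0.5217)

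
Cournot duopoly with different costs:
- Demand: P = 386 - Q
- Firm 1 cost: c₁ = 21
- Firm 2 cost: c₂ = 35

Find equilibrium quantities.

q₁* = 126.33, q₂* = 112.33

Work:
Reaction: q₁ = (386 - 21 - q₂)/2
Reaction: q₂ = (386 - 35 - q₁)/2
Solve simultaneously:
q₁* = (386 - 2×21 + 35)/3 = 126.33
q₂* = (386 - 2×35 + 21)/3 = 112.33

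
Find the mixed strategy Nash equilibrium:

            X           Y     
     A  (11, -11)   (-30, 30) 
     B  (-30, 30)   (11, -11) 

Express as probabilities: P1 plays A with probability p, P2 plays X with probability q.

p = 0.5, q = 0.5

Work:
Find probabilities that make opponent indifferent:
P2 chooses q to make P1 indifferent between A and B
P1 chooses p to make P2 indifferent between X and Y
Mixed NE: P1 plays (A: 0.5, B: 0.5), P2 plays (X: 0.5, Y: 0.5)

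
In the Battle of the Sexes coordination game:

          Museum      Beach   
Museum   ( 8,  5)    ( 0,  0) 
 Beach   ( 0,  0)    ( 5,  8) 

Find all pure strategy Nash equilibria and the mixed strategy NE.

Pure NE: (Museum, Museum) and (Beach, Beach); Mixed NE: p = 0.6154, q = 0.3846

Work:
Check pure NE:
(Museum, Museum): (8, 5) - no unilateral deviation beneficial
(Beach, Beach): (5, 8) - no unilateral deviation beneficial
Mixed NE: P1 plays Museum with p = 0.6154, P2 plays Museum with q = 0.3846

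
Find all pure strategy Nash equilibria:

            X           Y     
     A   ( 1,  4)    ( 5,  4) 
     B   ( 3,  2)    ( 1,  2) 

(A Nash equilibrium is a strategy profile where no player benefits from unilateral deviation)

Nash equilibrium: (A, Y), (B, X)

Work:
Best responses:
  P1 vs X: payoffs [1, 3] → best response B (payoff 3)
  P1 vs Y: payoffs [5, 1] → best response A (payoff 5)
  P2 vs A: payoffs [4, 4] → best response X/Y (payoff 4)
  P2 vs B: payoffs [2, 2] → best response X/Y (payoff 2)
Mutual best responses: (A,Y), (B,X) → Nash equilibria.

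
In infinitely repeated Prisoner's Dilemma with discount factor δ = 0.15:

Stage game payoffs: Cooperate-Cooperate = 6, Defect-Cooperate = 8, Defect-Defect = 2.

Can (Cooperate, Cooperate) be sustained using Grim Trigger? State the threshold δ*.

δ* = 0.3333; since δ = 0.15 < 0.3333, cooperation cannot be sustained

Work:
For Grim Trigger:
Cooperate forever: 6/(1-δ)
Defect then punished: 8 + 2·δ/(1-δ)
Need: 6/(1-δ) ≥ 8 + 2·δ/(1-δ)
Solving: δ ≥ (T-R)/(T-P) = (8-6)/(8-2) = 0.3333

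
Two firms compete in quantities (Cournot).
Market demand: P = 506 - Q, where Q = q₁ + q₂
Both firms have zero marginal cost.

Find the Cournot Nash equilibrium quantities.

q₁* = q₂* = 168.67; P* = 168.67

Work:
Profit: π_i = P·q_i = (a - q_i - q_j)·q_i
FOC: ∂π_i/∂q_i = a - 2q_i - q_j = 0
Reaction function: q_i = (506 - q_j)/2
Symmetry: q* = 506/3 = 168.67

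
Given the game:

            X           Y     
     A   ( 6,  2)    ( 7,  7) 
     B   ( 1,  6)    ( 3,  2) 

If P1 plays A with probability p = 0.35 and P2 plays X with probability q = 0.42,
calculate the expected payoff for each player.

E[P1] = 3.707, E[P2] = 4.107

Work:
E[P1] = p·q·π₁(A,X) + p·(1-q)·π₁(A,Y) + (1-p)·q·π₁(B,X) + (1-p)·(1-q)·π₁(B,Y)
= 0.35·0.42·6 + 0.35·0.58·7 + 0.65·0.42·1 + 0.65·0.58·3
= 3.707

E[P2] = 4.107 (similar calculation)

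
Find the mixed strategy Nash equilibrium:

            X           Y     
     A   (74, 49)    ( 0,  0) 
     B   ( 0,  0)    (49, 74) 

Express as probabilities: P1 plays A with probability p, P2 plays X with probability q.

p = 0.6016, q = 0.3984

Work:
Find probabilities that make opponent indifferent:
P2 chooses q to make P1 indifferent between A and B
P1 chooses p to make P2 indifferent between X and Y
Mixed NE: P1 plays (A: 0.6016, B: 0.3984), P2 plays (X: 0.3984, Y: 0.6016)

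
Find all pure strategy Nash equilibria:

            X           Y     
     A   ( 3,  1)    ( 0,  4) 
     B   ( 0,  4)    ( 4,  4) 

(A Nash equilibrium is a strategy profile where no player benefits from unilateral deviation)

Nash equilibrium: (B, Y)

Work:
Best responses:
  P1 vs X: payoffs [3, 0] → best response A (payoff 3)
  P1 vs Y: payoffs [0, 4] → best response B (payoff 4)
  P2 vs A: payoffs [1, 4] → best response Y (payoff 4)
  P2 vs B: payoffs [4, 4] → best response X/Y (payoff 4)
Mutual best responses: (B,Y) → Nash equilibria.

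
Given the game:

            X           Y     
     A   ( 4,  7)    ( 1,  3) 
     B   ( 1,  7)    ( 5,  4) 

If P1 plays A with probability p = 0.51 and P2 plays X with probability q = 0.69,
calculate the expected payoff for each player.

E[P1] = 2.6633, E[P2] = 5.9119

Work:
E[P1] = p·q·π₁(A,X) + p·(1-q)·π₁(A,Y) + (1-p)·q·π₁(B,X) + (1-p)·(1-q)·π₁(B,Y)
= 0.51·0.69·4 + 0.51·0.31·1 + 0.49·0.69·1 + 0.49·0.31·5
= 2.6633

E[P2] = 5.9119 (similar calculation)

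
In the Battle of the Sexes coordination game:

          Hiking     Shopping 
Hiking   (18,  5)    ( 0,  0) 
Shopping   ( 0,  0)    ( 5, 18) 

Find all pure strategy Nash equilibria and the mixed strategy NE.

Pure NE: (Hiking, Hiking) and (Shopping, Shopping); Mixed NE: p = 0.7826, q = 0.2174

Work:
Check pure NE:
(Hiking, Hiking): (18, 5) - no unilateral deviation beneficial
(Shopping, Shopping): (5, 18) - no unilateral deviation beneficial
Mixed NE: P1 plays Hiking with p = 0.7826, P2 plays Hiking with q = 0.2174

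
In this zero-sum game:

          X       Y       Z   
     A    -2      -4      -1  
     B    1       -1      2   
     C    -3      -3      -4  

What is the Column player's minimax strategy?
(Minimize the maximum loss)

Column should play Y, value = -1

Work:
Column player minimizes Row's maximum payoff:
Column X: max payoff to Row = 1
Column Y: max payoff to Row = -1
Column Z: max payoff to Row = 2
Minimum is -1, achieved by column Y.
Minimax strategy: Y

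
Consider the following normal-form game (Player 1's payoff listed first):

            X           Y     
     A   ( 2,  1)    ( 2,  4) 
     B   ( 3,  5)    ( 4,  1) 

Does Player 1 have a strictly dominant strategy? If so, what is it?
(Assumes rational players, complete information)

Yes, Player 1's strictly dominant strategy is B

Work:
A strategy strictly dominates another if it gives a strictly higher payoff against every opponent action. Compare each pair of P1's strategies column-by-column:
  A vs B: [2 vs 3, 2 vs 4] → A does not strictly dominate B (column X: 2 ≤ 3)
  B vs A: [3 vs 2, 4 vs 2] → B strictly dominates A
B strictly dominates every other strategy → strictly dominant.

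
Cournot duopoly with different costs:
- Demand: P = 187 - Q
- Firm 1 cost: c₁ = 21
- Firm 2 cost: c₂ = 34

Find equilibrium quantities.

q₁* = 59.67, q₂* = 46.67

Work:
Reaction: q₁ = (187 - 21 - q₂)/2
Reaction: q₂ = (187 - 34 - q₁)/2
Solve simultaneously:
q₁* = (187 - 2×21 + 34)/3 = 59.67
q₂* = (187 - 2×34 + 21)/3 = 46.67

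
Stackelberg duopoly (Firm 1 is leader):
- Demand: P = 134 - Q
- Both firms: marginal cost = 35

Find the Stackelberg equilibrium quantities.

q₁* (leader) = 49.5, q₂* (follower) = 24.75

Work:
Follower's reaction: q₂ = (a - c - q₁)/2
Leader substitutes: π₁ = q₁·(a - q₁ - (a-c-q₁)/2 - c)
FOC: q₁* = (134 - 35)/2 = 49.50
Then: q₂* = (134 - 35 - 49.5)/2 = 24.75
Leader has first-mover advantage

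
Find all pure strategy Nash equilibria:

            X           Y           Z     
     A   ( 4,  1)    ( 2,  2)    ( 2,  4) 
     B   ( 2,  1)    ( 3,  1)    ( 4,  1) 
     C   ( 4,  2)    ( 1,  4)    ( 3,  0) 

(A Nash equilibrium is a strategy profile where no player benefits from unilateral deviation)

Nash equilibrium: (B, Y), (B, Z)

Work:
Best responses:
  P1 vs X: payoffs [4, 2, 4] → best response A/C (payoff 4)
  P1 vs Y: payoffs [2, 3, 1] → best response B (payoff 3)
  P1 vs Z: payoffs [2, 4, 3] → best response B (payoff 4)
  P2 vs A: payoffs [1, 2, 4] → best response Z (payoff 4)
  P2 vs B: payoffs [1, 1, 1] → best response X/Y/Z (payoff 1)
  P2 vs C: payoffs [2, 4, 0] → best response Y (payoff 4)
Mutual best responses: (B,Y), (B,Z) → Nash equilibria.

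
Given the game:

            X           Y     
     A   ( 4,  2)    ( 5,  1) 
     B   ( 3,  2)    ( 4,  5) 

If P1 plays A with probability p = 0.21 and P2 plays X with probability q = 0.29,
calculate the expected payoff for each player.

E[P1] = 3.92, E[P2] = 3.5336

Work:
E[P1] = p·q·π₁(A,X) + p·(1-q)·π₁(A,Y) + (1-p)·q·π₁(B,X) + (1-p)·(1-q)·π₁(B,Y)
= 0.21·0.29·4 + 0.21·0.71·5 + 0.79·0.29·3 + 0.79·0.71·4
= 3.92

E[P2] = 3.5336 (similar calculation)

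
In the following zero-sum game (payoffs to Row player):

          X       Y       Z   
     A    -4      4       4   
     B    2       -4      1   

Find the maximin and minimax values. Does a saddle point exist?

Maximin = -4, Minimax = 2, Saddle: False

Work:
Row minimums: [-4, -4] → maximin = -4
Column maximums: [2, 4, 4] → minimax = 2
No saddle point (maximin ≠ minimax). Mixed strategy needed.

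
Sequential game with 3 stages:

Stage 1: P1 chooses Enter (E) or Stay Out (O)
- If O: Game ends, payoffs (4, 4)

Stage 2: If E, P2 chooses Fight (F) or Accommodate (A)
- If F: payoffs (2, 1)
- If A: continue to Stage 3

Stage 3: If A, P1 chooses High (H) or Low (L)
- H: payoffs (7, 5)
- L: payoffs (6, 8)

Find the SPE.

SPE: (E, A, H); Outcome (7, 5)

Work:
Stage 3: P1 chooses H (7 vs 6)
Stage 2: P2: F->1, A->5 (anticipating H). Choose A
Stage 1: P1: O->4, E->7 (anticipating A, H). Choose E
SPE path: E -> A -> H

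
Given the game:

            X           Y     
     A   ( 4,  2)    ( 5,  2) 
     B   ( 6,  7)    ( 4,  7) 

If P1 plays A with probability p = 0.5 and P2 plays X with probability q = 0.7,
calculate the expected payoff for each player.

E[P1] = 4.85, E[P2] = 4.5

Work:
E[P1] = p·q·π₁(A,X) + p·(1-q)·π₁(A,Y) + (1-p)·q·π₁(B,X) + (1-p)·(1-q)·π₁(B,Y)
= 0.5·0.7·4 + 0.5·0.3·5 + 0.5·0.7·6 + 0.5·0.3·4
= 4.85

E[P2] = 4.5 (similar calculation)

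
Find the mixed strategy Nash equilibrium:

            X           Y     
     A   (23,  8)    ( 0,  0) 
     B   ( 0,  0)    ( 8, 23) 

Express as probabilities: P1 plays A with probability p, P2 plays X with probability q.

p = 0.7419, q = 0.2581

Work:
Find probabilities that make opponent indifferent:
P2 chooses q to make P1 indifferent between A and B
P1 chooses p to make P2 indifferent between X and Y
Mixed NE: P1 plays (A: 0.7419, B: 0.2581), P2 plays (X: 0.2581, Y: 0.7419)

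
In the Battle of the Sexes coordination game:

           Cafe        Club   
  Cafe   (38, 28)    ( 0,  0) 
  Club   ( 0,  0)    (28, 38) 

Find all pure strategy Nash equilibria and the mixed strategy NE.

Pure NE: (Cafe, Cafe) and (Club, Club); Mixed NE: p = 0.5758, q = 0.4242

Work:
Check pure NE:
(Cafe, Cafe): (38, 28) - no unilateral deviation beneficial
(Club, Club): (28, 38) - no unilateral deviation beneficial
Mixed NE: P1 plays Cafe with p = 0.5758, P2 plays Cafe with q = 0.4242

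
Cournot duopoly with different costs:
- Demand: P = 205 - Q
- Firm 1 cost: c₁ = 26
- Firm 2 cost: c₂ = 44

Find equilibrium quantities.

q₁* = 65.67, q₂* = 47.67

Work:
Reaction: q₁ = (205 - 26 - q₂)/2
Reaction: q₂ = (205 - 44 - q₁)/2
Solve simultaneously:
q₁* = (205 - 2×26 + 44)/3 = 65.67
q₂* = (205 - 2×44 + 26)/3 = 47.67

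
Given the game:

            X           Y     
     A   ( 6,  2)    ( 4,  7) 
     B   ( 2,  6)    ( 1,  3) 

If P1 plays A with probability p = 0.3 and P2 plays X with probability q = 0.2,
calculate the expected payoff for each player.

E[P1] = 2.16, E[P2] = 4.32

Work:
E[P1] = p·q·π₁(A,X) + p·(1-q)·π₁(A,Y) + (1-p)·q·π₁(B,X) + (1-p)·(1-q)·π₁(B,Y)
= 0.3·0.2·6 + 0.3·0.8·4 + 0.7·0.2·2 + 0.7·0.8·1
= 2.16

E[P2] = 4.32 (similar calculation)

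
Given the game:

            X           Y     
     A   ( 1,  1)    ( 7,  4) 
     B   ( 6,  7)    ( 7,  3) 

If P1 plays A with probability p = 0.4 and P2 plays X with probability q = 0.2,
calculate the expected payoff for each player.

E[P1] = 6.4, E[P2] = 3.64

Work:
E[P1] = p·q·π₁(A,X) + p·(1-q)·π₁(A,Y) + (1-p)·q·π₁(B,X) + (1-p)·(1-q)·π₁(B,Y)
= 0.4·0.2·1 + 0.4·0.8·7 + 0.6·0.2·6 + 0.6·0.8·7
= 6.4

E[P2] = 3.64 (similar calculation)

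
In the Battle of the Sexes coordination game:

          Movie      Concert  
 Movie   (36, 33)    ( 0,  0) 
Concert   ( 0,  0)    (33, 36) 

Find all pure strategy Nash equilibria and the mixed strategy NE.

Pure NE: (Movie, Movie) and (Concert, Concert); Mixed NE: p = 0.5217, q = 0.4783

Work:
Check pure NE:
(Movie, Movie): (36, 33) - no unilateral deviation beneficial
(Concert, Concert): (33, 36) - no unilateral deviation beneficial
Mixed NE: P1 plays Movie with p = 0.5217, P2 plays Movie with q = 0.4783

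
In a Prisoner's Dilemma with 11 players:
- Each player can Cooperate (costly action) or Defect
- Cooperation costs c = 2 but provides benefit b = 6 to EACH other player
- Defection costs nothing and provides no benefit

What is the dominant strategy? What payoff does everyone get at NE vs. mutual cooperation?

Dominant: Defect; NE payoff = 0; Coop payoff = 58

Work:
Defect dominates (saves cost c = 2, benefit to others is external)
NE: All defect → everyone gets 0
If all cooperate: each receives (10)×6 - 2 = 58
Social dilemma: 58 > 0 but NE gives 0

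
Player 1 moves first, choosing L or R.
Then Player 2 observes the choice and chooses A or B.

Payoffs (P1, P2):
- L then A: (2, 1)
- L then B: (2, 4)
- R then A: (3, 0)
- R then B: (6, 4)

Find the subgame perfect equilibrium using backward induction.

P1 plays R, P2 plays B after L and B after R; Payoff (6, 4)

Work:
Backward induction:
After L: P2 chooses B → P1 gets 2
After R: P2 chooses B → P1 gets 6
P1 chooses R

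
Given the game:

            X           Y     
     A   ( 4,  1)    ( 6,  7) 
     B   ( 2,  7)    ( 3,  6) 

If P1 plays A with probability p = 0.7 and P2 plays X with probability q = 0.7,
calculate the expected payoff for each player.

E[P1] = 3.91, E[P2] = 3.97

Work:
E[P1] = p·q·π₁(A,X) + p·(1-q)·π₁(A,Y) + (1-p)·q·π₁(B,X) + (1-p)·(1-q)·π₁(B,Y)
= 0.7·0.7·4 + 0.7·0.3·6 + 0.3·0.7·2 + 0.3·0.3·3
= 3.91

E[P2] = 3.97 (similar calculation)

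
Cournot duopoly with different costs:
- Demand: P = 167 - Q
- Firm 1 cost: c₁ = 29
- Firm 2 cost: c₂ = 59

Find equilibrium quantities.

q₁* = 56.0, q₂* = 26.0

Work:
Reaction: q₁ = (167 - 29 - q₂)/2
Reaction: q₂ = (167 - 59 - q₁)/2
Solve simultaneously:
q₁* = (167 - 2×29 + 59)/3 = 56.0
q₂* = (167 - 2×59 + 29)/3 = 26.0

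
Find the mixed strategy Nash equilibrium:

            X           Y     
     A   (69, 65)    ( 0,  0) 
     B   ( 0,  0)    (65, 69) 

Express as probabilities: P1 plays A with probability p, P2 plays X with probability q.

p = 0.5149, q = 0.4851

Work:
Find probabilities that make opponent indifferent:
P2 chooses q to make P1 indifferent between A and B
P1 chooses p to make P2 indifferent between X and Y
Mixed NE: P1 plays (A: 0.5149, B: 0.4851), P2 plays (X: 0.4851, Y: 0.5149)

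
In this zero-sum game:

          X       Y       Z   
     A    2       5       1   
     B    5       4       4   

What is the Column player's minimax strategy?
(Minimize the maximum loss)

Column should play Z, value = 4

Work:
Column player minimizes Row's maximum payoff:
Column X: max payoff to Row = 5
Column Y: max payoff to Row = 5
Column Z: max payoff to Row = 4
Minimum is 4, achieved by column Z.
Minimax strategy: Z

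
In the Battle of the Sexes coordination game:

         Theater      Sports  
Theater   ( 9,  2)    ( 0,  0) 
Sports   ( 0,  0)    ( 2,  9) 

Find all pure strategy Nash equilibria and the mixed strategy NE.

Pure NE: (Theater, Theater) and (Sports, Sports); Mixed NE: p = 0.8182, q = 0.1818

Work:
Check pure NE:
(Theater, Theater): (9, 2) - no unilateral deviation beneficial
(Sports, Sports): (2, 9) - no unilateral deviation beneficial
Mixed NE: P1 plays Theater with p = 0.8182, P2 plays Theater with q = 0.1818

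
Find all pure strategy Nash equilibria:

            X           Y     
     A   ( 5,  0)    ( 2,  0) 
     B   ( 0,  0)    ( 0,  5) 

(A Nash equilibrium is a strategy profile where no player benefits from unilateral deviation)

Nash equilibrium: (A, X), (A, Y)

Work:
Best responses:
  P1 vs X: payoffs [5, 0] → best response A (payoff 5)
  P1 vs Y: payoffs [2, 0] → best response A (payoff 2)
  P2 vs A: payoffs [0, 0] → best response X/Y (payoff 0)
  P2 vs B: payoffs [0, 5] → best response Y (payoff 5)
Mutual best responses: (A,X), (A,Y) → Nash equilibria.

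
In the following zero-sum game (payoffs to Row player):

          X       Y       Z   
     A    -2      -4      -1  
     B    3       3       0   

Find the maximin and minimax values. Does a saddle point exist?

Maximin = 0, Minimax = 0, Saddle: True

Work:
Row minimums: [-4, 0] → maximin = 0
Column maximums: [3, 3, 0] → minimax = 0
Saddle point exists! Game value = 0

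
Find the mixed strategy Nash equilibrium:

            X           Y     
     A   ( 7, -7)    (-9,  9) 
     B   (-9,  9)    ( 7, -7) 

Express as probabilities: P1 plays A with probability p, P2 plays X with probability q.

p = 0.5, q = 0.5

Work:
Find probabilities that make opponent indifferent:
P2 chooses q to make P1 indifferent between A and B
P1 chooses p to make P2 indifferent between X and Y
Mixed NE: P1 plays (A: 0.5, B: 0.5), P2 plays (X: 0.5, Y: 0.5)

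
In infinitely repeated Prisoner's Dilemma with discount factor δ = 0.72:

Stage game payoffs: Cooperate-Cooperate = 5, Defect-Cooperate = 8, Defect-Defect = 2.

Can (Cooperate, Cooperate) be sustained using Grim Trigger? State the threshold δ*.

δ* = 0.5; since δ = 0.72 ≥ 0.5, cooperation can be sustained

Work:
For Grim Trigger:
Cooperate forever: 5/(1-δ)
Defect then punished: 8 + 2·δ/(1-δ)
Need: 5/(1-δ) ≥ 8 + 2·δ/(1-δ)
Solving: δ ≥ (T-R)/(T-P) = (8-5)/(8-2) = 0.5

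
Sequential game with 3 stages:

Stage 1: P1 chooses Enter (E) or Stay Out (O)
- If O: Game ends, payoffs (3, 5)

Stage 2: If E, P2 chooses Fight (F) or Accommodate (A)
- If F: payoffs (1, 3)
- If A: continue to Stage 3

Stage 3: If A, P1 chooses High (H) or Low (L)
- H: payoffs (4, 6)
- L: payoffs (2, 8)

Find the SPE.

SPE: (E, A, H); Outcome (4, 6)

Work:
Stage 3: P1 chooses H (4 vs 2)
Stage 2: P2: F->3, A->6 (anticipating H). Choose A
Stage 1: P1: O->3, E->4 (anticipating A, H). Choose E
SPE path: E -> A -> H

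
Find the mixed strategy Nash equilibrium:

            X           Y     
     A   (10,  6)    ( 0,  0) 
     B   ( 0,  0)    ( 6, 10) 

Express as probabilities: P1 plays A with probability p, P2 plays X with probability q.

p = 0.625, q = 0.375

Work:
Find probabilities that make opponent indifferent:
P2 chooses q to make P1 indifferent between A and B
P1 chooses p to make P2 indifferent between X and Y
Mixed NE: P1 plays (A: 0.625, B: 0.375), P2 plays (X: 0.375, Y: 0.625)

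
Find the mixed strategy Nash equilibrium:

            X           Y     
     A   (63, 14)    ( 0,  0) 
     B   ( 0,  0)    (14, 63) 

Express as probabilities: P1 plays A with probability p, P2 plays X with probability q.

p = 0.8182, q = 0.1818

Work:
Find probabilities that make opponent indifferent:
P2 chooses q to make P1 indifferent between A and B
P1 chooses p to make P2 indifferent between X and Y
Mixed NE: P1 plays (A: 0.8182, B: 0.1818), P2 plays (X: 0.1818, Y: 0.8182)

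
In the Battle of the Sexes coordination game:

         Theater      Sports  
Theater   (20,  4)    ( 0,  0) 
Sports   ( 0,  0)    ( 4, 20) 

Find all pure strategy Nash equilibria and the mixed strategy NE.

Pure NE: (Theater, Theater) and (Sports, Sports); Mixed NE: p = 0.8333, q = 0.1667

Work:
Check pure NE:
(Theater, Theater): (20, 4) - no unilateral deviation beneficial
(Sports, Sports): (4, 20) - no unilateral deviation beneficial
Mixed NE: P1 plays Theater with p = 0.8333, P2 plays Theater with q = 0.1667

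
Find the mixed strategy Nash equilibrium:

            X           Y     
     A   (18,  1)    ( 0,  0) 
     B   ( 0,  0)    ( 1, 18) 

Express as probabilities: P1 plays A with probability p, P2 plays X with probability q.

p = 0.9474, q = 0.0526

Work:
Find probabilities that make opponent indifferent:
P2 chooses q to make P1 indifferent between A and B
P1 chooses p to make P2 indifferent between X and Y
Mixed NE: P1 plays (A: 0.9474, B: 0.0526), P2 plays (X: 0.0526, Y: 0.9474)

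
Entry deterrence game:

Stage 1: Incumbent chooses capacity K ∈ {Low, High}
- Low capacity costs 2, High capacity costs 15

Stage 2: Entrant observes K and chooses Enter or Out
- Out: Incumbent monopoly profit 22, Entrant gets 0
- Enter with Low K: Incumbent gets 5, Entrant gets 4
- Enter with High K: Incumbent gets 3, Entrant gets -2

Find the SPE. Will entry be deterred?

SPE: (High, Enter|Low, Out|High); Entry deterred. Incumbent net profit = 7

Work:
After Low K: Entrant enters (4 > 0)
After High K: Entrant stays out (-2 < 0)
Incumbent: Low → 5−2=3, High → 22−15=7
Incumbent chooses High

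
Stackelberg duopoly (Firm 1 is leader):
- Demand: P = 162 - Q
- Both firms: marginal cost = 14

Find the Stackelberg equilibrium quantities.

q₁* (leader) = 74.0, q₂* (follower) = 37.0

Work:
Follower's reaction: q₂ = (a - c - q₁)/2
Leader substitutes: π₁ = q₁·(a - q₁ - (a-c-q₁)/2 - c)
FOC: q₁* = (162 - 14)/2 = 74.00
Then: q₂* = (162 - 14 - 74.0)/2 = 37.00
Leader has first-mover advantage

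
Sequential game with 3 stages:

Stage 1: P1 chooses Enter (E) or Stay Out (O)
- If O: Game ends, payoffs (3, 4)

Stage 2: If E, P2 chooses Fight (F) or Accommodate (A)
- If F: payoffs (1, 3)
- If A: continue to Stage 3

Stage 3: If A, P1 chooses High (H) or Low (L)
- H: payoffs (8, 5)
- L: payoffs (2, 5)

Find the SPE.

SPE: (E, A, H); Outcome (8, 5)

Work:
Stage 3: P1 chooses H (8 vs 2)
Stage 2: P2: F->3, A->5 (anticipating H). Choose A
Stage 1: P1: O->3, E->8 (anticipating A, H). Choose E
SPE path: E -> A -> H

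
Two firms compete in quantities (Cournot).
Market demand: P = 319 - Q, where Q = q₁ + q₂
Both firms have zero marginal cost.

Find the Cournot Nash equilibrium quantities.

q₁* = q₂* = 106.33; P* = 106.33

Work:
Profit: π_i = P·q_i = (a - q_i - q_j)·q_i
FOC: ∂π_i/∂q_i = a - 2q_i - q_j = 0
Reaction function: q_i = (319 - q_j)/2
Symmetry: q* = 319/3 = 106.33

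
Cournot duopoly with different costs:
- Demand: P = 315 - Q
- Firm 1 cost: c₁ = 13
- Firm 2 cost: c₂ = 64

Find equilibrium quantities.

q₁* = 117.67, q₂* = 66.67

Work:
Reaction: q₁ = (315 - 13 - q₂)/2
Reaction: q₂ = (315 - 64 - q₁)/2
Solve simultaneously:
q₁* = (315 - 2×13 + 64)/3 = 117.67
q₂* = (315 - 2×64 + 13)/3 = 66.67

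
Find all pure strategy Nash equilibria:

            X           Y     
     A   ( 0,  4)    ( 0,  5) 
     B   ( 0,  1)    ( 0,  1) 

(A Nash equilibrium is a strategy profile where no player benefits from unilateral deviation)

Nash equilibrium: (A, Y), (B, X), (B, Y)

Work:
Best responses:
  P1 vs X: payoffs [0, 0] → best response A/B (payoff 0)
  P1 vs Y: payoffs [0, 0] → best response A/B (payoff 0)
  P2 vs A: payoffs [4, 5] → best response Y (payoff 5)
  P2 vs B: payoffs [1, 1] → best response X/Y (payoff 1)
Mutual best responses: (A,Y), (B,X), (B,Y) → Nash equilibria.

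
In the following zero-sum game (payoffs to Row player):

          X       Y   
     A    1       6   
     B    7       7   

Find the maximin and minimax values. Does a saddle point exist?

Maximin = 7, Minimax = 7, Saddle: True

Work:
Row minimums: [1, 7] → maximin = 7
Column maximums: [7, 7] → minimax = 7
Saddle point exists! Game value = 7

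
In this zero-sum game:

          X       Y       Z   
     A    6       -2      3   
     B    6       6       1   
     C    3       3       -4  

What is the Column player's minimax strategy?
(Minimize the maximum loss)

Column should play Z, value = 3

Work:
Column player minimizes Row's maximum payoff:
Column X: max payoff to Row = 6
Column Y: max payoff to Row = 6
Column Z: max payoff to Row = 3
Minimum is 3, achieved by column Z.
Minimax strategy: Z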